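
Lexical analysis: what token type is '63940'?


Pattern: digits only
Type: INTEGER_LITERAL


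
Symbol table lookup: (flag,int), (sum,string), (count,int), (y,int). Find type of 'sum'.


Lookup 'sum' → type string


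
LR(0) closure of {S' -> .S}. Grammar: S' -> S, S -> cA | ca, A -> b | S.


Start: S' -> .S
For each item with dot before a nonterminal B, add B -> .γ for every B-production
Closure: [S' -> .S, S -> .cA, S -> .ca]


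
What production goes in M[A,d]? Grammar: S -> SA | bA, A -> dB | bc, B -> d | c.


For [A, d]: 'd' ∈ FIRST(dB)
Entry: A -> dB


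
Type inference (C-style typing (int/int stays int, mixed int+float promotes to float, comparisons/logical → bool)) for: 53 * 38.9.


Operand types: int * float
Rule: mixed int/float promotes to float; int/int stays int
Result type: float


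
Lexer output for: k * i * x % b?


Scan left to right, longest-match per lexeme
Tokens: ID(k), OP(*), ID(i), OP(*), ID(x), OP(%), ID(b)


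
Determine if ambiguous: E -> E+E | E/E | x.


'x+x/x' has two parse trees (no precedence encoded between + and /)
Ambiguous


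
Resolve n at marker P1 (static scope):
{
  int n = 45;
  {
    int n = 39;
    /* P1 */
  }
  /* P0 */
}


n declared in the same block as P1
n = 39


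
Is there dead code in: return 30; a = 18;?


statement follows a return and is unreachable
Dead: 'a = 18'


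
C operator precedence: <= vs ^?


'<=' is relational (level 7); '^' is bitwise XOR (level 4)
Higher level binds tighter
'<=' has higher precedence than '^'


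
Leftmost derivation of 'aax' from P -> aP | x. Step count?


Derivation: P => aP => aaP => aax
Steps: 3


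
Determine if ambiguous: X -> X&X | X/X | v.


'v&v/v' has two parse trees (no precedence encoded between & and /)
Ambiguous


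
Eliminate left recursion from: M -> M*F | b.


Left-recursive alternatives: M*F; non-recursive: b
Introduce M': M -> bM', M' -> *FM' | ε


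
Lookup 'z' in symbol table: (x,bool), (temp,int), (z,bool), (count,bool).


Lookup 'z' → type bool


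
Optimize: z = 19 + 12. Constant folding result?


19 + 12 = 31 at compile time
Optimized: z = 31


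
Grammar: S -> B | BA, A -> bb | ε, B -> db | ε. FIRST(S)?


Per alternative of S: FIRST(B) = {d, ε}; FIRST(BA) = {b, d, ε}
FIRST(S) = {b, d, ε}


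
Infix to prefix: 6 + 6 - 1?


left-to-right (same/higher precedence on left): tree is (- (+ 6 6) 1)
Prefix: - + 6 6 1


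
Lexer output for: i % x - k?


Scan left to right, longest-match per lexeme
Tokens: ID(i), OP(%), ID(x), OP(-), ID(k)


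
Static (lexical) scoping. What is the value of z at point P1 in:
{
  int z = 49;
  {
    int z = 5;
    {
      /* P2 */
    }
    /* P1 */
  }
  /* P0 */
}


z declared in the same block as P1
z = 5


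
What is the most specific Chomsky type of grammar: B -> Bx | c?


Left-linear: every RHS is a terminal or one nonterminal followed by a terminal
Classification: Type 3 (Regular)


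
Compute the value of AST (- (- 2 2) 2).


Evaluate inner: (- 2 2) = 0
Evaluate root: (- 0 2) = -2
Result: -2


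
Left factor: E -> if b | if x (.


Common prefix: 'if'
Factored: E -> if E', E' -> b | x (


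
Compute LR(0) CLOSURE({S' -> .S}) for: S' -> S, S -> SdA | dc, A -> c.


Start: S' -> .S
For each item with dot before a nonterminal B, add B -> .γ for every B-production
Closure: [S' -> .S, S -> .SdA, S -> .dc]


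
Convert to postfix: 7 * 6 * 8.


Left to right (same or higher precedence on left)
Postfix: 7 6 * 8 *


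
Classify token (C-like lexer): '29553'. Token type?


Pattern: digits only
Type: INTEGER_LITERAL


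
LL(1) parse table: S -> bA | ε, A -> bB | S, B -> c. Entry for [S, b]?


For [S, b]: 'b' ∈ FIRST(bA)
Entry: S -> bA


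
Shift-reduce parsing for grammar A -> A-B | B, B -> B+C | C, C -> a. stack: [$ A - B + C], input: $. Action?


handle 'B+C' on top
Action: reduce (B -> B+C)


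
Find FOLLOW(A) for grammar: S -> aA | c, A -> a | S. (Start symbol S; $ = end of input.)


$ ∈ FOLLOW(S). For each A -> αBβ: add FIRST(β)\{ε} to FOLLOW(B); if β nullable, add FOLLOW(A).
FOLLOW(A) = {$}


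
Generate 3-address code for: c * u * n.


Break into single-operator statements:
t1 = c * u
t2 = t1 * n


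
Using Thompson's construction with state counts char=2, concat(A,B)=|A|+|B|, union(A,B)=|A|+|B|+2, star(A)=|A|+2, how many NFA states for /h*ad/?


Syntax tree has 3 char leaf(s), 0 union(s), 1 star(s)
chars contribute 3×2 = 6; each union adds +2; each star adds +2
Total: 6 + 0 + 2 = 8 states


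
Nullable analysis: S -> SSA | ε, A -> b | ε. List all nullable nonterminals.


A nonterminal is nullable iff some alternative derives ε (directly, or every symbol in it is nullable)
Nullable: {A, S}


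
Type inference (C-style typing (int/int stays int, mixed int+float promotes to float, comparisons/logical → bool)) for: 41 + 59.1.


Operand types: int + float
Rule: mixed int/float promotes to float; int/int stays int
Result type: float


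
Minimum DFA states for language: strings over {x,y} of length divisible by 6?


Track length mod 6: states 0..5, accept at 0
Minimal DFA: 6 states


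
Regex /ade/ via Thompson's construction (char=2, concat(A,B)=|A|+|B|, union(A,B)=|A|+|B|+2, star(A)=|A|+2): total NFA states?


Syntax tree has 3 char leaf(s), 0 union(s), 0 star(s)
chars contribute 3×2 = 6; each union adds +2; each star adds +2
Total: 6 + 0 + 0 = 6 states


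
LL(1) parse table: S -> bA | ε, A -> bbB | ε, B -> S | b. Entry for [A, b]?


For [A, b]: 'b' ∈ FIRST(bbB)
Entry: A -> bbB


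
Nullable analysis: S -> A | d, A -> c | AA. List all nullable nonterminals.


A nonterminal is nullable iff some alternative derives ε (directly, or every symbol in it is nullable)
Nullable: {}


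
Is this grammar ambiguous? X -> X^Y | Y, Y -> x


precedence layered via separate nonterminal Y: deterministic
Unambiguous


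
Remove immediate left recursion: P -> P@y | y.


Left-recursive alternatives: P@y; non-recursive: y
Introduce P': P -> yP', P' -> @yP' | ε


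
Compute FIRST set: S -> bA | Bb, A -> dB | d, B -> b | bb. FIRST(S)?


Per alternative of S: FIRST(bA) = {b}; FIRST(Bb) = {b}
FIRST(S) = {b}


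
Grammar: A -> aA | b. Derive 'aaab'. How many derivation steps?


Derivation: A => aA => aaA => aaaA => aaab
Steps: 4


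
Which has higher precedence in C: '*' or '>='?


'*' is multiplicative (level 10); '>=' is relational (level 7)
Higher level binds tighter
'*' has higher precedence than '>='


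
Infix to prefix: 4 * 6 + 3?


left-to-right (same/higher precedence on left): tree is (+ (* 4 6) 3)
Prefix: + * 4 6 3


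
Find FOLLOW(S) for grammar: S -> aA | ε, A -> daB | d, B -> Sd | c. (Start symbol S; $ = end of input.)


$ ∈ FOLLOW(S). For each A -> αBβ: add FIRST(β)\{ε} to FOLLOW(B); if β nullable, add FOLLOW(A).
FOLLOW(S) = {$, d}


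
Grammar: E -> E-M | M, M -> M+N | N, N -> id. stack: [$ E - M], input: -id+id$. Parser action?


handle 'E-M' on top; lookahead ∈ FOLLOW(E) = {-, $}
Action: reduce (E -> E-M)


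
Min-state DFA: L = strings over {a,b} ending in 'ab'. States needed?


Track the longest suffix of input matching a prefix of 'ab': 3 classes (prefixes of length 0..2)
Minimal DFA: 3 states


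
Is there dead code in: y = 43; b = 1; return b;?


y is assigned but never read
Dead: 'y = 43'


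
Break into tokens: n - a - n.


Scan left to right, longest-match per lexeme
Tokens: ID(n), OP(-), ID(a), OP(-), ID(n)


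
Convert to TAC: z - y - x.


Break into single-operator statements:
t1 = z - y
t2 = t1 - x


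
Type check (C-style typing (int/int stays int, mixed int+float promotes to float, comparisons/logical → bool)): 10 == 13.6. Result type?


Operand types: int == float
Rule: comparison yields bool
Result type: bool


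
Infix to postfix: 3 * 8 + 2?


Left to right (same or higher precedence on left)
Postfix: 3 8 * 2 +


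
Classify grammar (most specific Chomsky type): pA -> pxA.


LHS has context (more than one symbol) and |LHS| ≤ |RHS|
Classification: Type 1 (Context-Sensitive)


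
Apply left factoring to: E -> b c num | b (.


Common prefix: 'b'
Factored: E -> b E', E' -> c num | (


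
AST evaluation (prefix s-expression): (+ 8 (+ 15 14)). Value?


Evaluate inner: (+ 15 14) = 29
Evaluate root: (+ 8 29) = 37
Result: 37


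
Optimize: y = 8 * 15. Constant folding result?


8 * 15 = 120 at compile time
Optimized: y = 120


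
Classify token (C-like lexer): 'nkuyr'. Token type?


Pattern: letter/underscore followed by alphanumerics, not a keyword
Type: IDENTIFIER


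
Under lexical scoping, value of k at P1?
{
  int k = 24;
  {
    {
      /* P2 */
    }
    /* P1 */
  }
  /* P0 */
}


P1's block does not declare k; resolves to the enclosing declaration at depth 0
k = 24


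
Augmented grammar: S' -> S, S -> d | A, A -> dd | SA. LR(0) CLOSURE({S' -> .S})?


Start: S' -> .S
For each item with dot before a nonterminal B, add B -> .γ for every B-production
Closure: [S' -> .S, S -> .d, S -> .A, A -> .dd, A -> .SA]


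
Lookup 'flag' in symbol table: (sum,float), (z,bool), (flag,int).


Lookup 'flag' → type int


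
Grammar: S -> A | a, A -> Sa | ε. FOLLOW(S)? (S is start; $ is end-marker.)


$ ∈ FOLLOW(S). For each A -> αBβ: add FIRST(β)\{ε} to FOLLOW(B); if β nullable, add FOLLOW(A).
FOLLOW(S) = {$, a}


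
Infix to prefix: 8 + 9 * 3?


'*' binds tighter: tree is (+ 8 (* 9 3))
Prefix: + 8 * 9 3


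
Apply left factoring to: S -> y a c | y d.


Common prefix: 'y'
Factored: S -> y S', S' -> a c | d


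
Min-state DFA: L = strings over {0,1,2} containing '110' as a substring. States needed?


KMP-style automaton: 3 progress states + 1 absorbing accept = 4
Minimal DFA: 4 states


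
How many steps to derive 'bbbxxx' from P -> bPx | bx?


Derivation: P => bPx => bbPxx => bbbxxx
Steps: 3


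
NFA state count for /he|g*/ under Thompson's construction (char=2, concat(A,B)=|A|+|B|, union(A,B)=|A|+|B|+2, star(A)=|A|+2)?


Syntax tree has 3 char leaf(s), 1 union(s), 1 star(s)
chars contribute 3×2 = 6; each union adds +2; each star adds +2
Total: 6 + 2 + 2 = 10 states


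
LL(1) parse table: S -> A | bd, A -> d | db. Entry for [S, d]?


For [S, d]: 'd' ∈ FIRST(A)
Entry: S -> A


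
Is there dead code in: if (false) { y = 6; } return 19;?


condition is constant false, so the whole block is unreachable
Dead: 'if (false) { y = 6; }'


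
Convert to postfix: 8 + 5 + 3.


Left to right (same or higher precedence on left)
Postfix: 8 5 + 3 +


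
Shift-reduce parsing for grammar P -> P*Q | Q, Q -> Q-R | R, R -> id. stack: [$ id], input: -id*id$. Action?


'id' on top is the handle for R -> id
Action: reduce (R -> id)


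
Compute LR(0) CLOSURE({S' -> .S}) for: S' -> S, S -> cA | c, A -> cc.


Start: S' -> .S
For each item with dot before a nonterminal B, add B -> .γ for every B-production
Closure: [S' -> .S, S -> .cA, S -> .c]


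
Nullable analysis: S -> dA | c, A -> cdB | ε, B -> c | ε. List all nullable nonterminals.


A nonterminal is nullable iff some alternative derives ε (directly, or every symbol in it is nullable)
Nullable: {A, B}


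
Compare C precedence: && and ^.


'^' is bitwise XOR (level 4); '&&' is logical AND (level 2)
Higher level binds tighter
'^' has higher precedence than '&&'


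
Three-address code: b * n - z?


Break into single-operator statements:
t1 = b * n
t2 = t1 - z


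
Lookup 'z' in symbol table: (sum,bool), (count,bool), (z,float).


Lookup 'z' → type float


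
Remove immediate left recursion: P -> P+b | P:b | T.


Left-recursive alternatives: P+b, P:b; non-recursive: T
Introduce P': P -> TP', P' -> +bP' | :bP' | ε


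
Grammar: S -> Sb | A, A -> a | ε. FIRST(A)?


Per alternative of A: FIRST(a) = {a}; FIRST(ε) = {ε}
FIRST(A) = {a, ε}


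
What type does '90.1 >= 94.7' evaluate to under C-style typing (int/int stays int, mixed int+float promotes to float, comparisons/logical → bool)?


Operand types: float >= float
Rule: comparison yields bool
Result type: bool


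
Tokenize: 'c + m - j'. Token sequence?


Scan left to right, longest-match per lexeme
Tokens: ID(c), OP(+), ID(m), OP(-), ID(j)


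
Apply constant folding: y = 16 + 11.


16 + 11 = 27 at compile time
Optimized: y = 27


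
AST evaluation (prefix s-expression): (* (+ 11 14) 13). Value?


Evaluate inner: (+ 11 14) = 25
Evaluate root: (* 25 13) = 325
Result: 325


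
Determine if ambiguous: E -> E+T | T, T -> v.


precedence layered via separate nonterminal T: deterministic
Unambiguous


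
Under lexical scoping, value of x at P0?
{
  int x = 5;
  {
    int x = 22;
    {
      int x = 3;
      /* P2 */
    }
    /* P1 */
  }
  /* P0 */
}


x declared in the same block as P0
x = 5


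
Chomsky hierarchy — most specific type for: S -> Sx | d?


Left-linear: every RHS is a terminal or one nonterminal followed by a terminal
Classification: Type 3 (Regular)


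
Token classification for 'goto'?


Pattern: reserved word
Type: KEYWORD


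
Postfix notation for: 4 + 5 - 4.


Left to right (same or higher precedence on left)
Postfix: 4 5 + 4 -


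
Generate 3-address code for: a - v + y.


Break into single-operator statements:
t1 = a - v
t2 = t1 + y


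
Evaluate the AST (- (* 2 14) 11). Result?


Evaluate inner: (* 2 14) = 28
Evaluate root: (- 28 11) = 17
Result: 17


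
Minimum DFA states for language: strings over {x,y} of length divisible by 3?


Track length mod 3: states 0..2, accept at 0
Minimal DFA: 3 states


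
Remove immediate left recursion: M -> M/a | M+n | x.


Left-recursive alternatives: M/a, M+n; non-recursive: x
Introduce M': M -> xM', M' -> /aM' | +nM' | ε


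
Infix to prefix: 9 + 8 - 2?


left-to-right (same/higher precedence on left): tree is (- (+ 9 8) 2)
Prefix: - + 9 8 2


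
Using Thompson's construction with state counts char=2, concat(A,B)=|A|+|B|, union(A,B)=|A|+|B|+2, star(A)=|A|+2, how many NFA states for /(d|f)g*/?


Syntax tree has 3 char leaf(s), 1 union(s), 1 star(s)
chars contribute 3×2 = 6; each union adds +2; each star adds +2
Total: 6 + 2 + 2 = 10 states


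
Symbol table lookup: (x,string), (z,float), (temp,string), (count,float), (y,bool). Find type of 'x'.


Lookup 'x' → type string


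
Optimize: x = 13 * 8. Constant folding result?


13 * 8 = 104 at compile time
Optimized: x = 104


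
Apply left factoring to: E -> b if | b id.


Common prefix: 'b'
Factored: E -> b E', E' -> if | id


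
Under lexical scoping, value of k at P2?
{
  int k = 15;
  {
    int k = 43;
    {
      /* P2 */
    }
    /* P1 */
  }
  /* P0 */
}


P2's block does not declare k; resolves to the enclosing declaration at depth 1
k = 43


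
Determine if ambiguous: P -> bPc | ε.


balanced b^n…c^n: each string has a unique parse
Unambiguous


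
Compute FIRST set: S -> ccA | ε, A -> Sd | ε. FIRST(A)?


Per alternative of A: FIRST(Sd) = {c, d}; FIRST(ε) = {ε}
FIRST(A) = {c, d, ε}


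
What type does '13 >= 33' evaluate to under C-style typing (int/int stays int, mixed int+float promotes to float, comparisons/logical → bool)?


Operand types: int >= int
Rule: comparison yields bool
Result type: bool


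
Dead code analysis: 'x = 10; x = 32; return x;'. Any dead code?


first assignment to x is overwritten before any read
Dead: 'x = 10'


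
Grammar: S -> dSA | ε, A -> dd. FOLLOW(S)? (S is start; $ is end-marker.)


$ ∈ FOLLOW(S). For each A -> αBβ: add FIRST(β)\{ε} to FOLLOW(B); if β nullable, add FOLLOW(A).
FOLLOW(S) = {$, d}


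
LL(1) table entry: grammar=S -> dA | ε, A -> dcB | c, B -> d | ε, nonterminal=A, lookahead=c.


For [A, c]: 'c' ∈ FIRST(c)
Entry: A -> c


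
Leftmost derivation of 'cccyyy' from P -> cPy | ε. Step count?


Derivation: P => cPy => ccPyy => cccPyyy => cccyyy
Steps: 4


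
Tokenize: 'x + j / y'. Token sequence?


Scan left to right, longest-match per lexeme
Tokens: ID(x), OP(+), ID(j), OP(/), ID(y)


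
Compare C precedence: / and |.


'/' is multiplicative (level 10); '|' is bitwise OR (level 3)
Higher level binds tighter
'/' has higher precedence than '|'


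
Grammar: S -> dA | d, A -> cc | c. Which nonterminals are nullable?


A nonterminal is nullable iff some alternative derives ε (directly, or every symbol in it is nullable)
Nullable: {}


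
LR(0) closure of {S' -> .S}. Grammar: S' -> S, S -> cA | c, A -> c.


Start: S' -> .S
For each item with dot before a nonterminal B, add B -> .γ for every B-production
Closure: [S' -> .S, S -> .cA, S -> .c]


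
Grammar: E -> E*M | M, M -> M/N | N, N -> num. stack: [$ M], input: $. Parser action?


lookahead ∉ {/} so M won't extend; reduce E -> M
Action: reduce (E -> M)


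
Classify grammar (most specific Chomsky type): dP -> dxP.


LHS has context (more than one symbol) and |LHS| ≤ |RHS|
Classification: Type 1 (Context-Sensitive)


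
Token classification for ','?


Pattern: delimiter/punctuation
Type: PUNCTUATION


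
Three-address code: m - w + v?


Break into single-operator statements:
t1 = m - w
t2 = t1 + v


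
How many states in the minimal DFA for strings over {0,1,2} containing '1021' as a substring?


KMP-style automaton: 4 progress states + 1 absorbing accept = 5
Minimal DFA: 5 states


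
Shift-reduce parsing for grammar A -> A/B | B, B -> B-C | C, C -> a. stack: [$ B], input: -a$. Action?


shift '-' to continue B -> B-C
Action: shift


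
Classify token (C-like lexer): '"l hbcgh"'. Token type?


Pattern: double-quoted sequence
Type: STRING_LITERAL


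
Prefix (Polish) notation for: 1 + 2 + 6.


left-to-right (same/higher precedence on left): tree is (+ (+ 1 2) 6)
Prefix: + + 1 2 6


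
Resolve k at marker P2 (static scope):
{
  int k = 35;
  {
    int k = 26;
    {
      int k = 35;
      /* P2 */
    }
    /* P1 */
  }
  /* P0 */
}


k declared in the same block as P2
k = 35


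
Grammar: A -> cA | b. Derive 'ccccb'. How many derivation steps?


Derivation: A => cA => ccA => cccA => ccccA => ccccb
Steps: 5


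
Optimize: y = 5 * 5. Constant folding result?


5 * 5 = 25 at compile time
Optimized: y = 25


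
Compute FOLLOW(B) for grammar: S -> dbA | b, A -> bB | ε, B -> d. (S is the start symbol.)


$ ∈ FOLLOW(S). For each A -> αBβ: add FIRST(β)\{ε} to FOLLOW(B); if β nullable, add FOLLOW(A).
FOLLOW(B) = {$}


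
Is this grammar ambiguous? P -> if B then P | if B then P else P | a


dangling else: 'if B then if B then a else a' parses two ways
Ambiguous


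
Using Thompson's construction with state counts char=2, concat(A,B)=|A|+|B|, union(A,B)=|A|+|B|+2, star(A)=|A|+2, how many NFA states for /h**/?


Syntax tree has 1 char leaf(s), 0 union(s), 2 star(s)
chars contribute 1×2 = 2; each union adds +2; each star adds +2
Total: 2 + 0 + 4 = 6 states


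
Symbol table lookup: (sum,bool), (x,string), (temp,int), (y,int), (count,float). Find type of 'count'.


Lookup 'count' → type float


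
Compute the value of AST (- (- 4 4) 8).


Evaluate inner: (- 4 4) = 0
Evaluate root: (- 0 8) = -8
Result: -8


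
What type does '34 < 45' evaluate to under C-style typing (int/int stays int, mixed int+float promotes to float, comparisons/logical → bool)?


Operand types: int < int
Rule: comparison yields bool
Result type: bool


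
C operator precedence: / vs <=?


'/' is multiplicative (level 10); '<=' is relational (level 7)
Higher level binds tighter
'/' has higher precedence than '<='


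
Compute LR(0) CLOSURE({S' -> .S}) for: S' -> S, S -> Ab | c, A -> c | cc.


Start: S' -> .S
For each item with dot before a nonterminal B, add B -> .γ for every B-production
Closure: [S' -> .S, S -> .Ab, S -> .c, A -> .c, A -> .cc]


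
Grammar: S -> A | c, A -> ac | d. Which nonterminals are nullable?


A nonterminal is nullable iff some alternative derives ε (directly, or every symbol in it is nullable)
Nullable: {}


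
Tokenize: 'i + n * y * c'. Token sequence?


Scan left to right, longest-match per lexeme
Tokens: ID(i), OP(+), ID(n), OP(*), ID(y), OP(*), ID(c)


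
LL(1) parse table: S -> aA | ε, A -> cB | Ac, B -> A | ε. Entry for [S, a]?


For [S, a]: 'a' ∈ FIRST(aA)
Entry: S -> aA


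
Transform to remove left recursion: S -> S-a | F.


Left-recursive alternatives: S-a; non-recursive: F
Introduce S': S -> FS', S' -> -aS' | ε


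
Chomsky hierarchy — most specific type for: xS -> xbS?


LHS has context (more than one symbol) and |LHS| ≤ |RHS|
Classification: Type 1 (Context-Sensitive)


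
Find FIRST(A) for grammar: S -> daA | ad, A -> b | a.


Per alternative of A: FIRST(b) = {b}; FIRST(a) = {a}
FIRST(A) = {a, b}


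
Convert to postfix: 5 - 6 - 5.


Left to right (same or higher precedence on left)
Postfix: 5 6 - 5 -


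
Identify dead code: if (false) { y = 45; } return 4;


condition is constant false, so the whole block is unreachable
Dead: 'if (false) { y = 45; }'


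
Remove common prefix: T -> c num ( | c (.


Common prefix: 'c'
Factored: T -> c T', T' -> num ( | (


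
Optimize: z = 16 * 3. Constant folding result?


16 * 3 = 48 at compile time
Optimized: z = 48


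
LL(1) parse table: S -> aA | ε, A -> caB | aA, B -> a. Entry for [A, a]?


For [A, a]: 'a' ∈ FIRST(aA)
Entry: A -> aA


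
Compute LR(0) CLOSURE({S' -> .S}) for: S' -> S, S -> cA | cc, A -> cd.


Start: S' -> .S
For each item with dot before a nonterminal B, add B -> .γ for every B-production
Closure: [S' -> .S, S -> .cA, S -> .cc]


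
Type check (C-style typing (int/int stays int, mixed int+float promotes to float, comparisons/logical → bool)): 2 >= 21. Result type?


Operand types: int >= int
Rule: comparison yields bool
Result type: bool


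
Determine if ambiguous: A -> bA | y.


right-linear, alternatives start with distinct terminals 'b' vs 'y': unique leftmost derivation
Unambiguous


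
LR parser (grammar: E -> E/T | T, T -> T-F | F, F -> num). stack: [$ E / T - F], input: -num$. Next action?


handle 'T-F' on top
Action: reduce (T -> T-F)


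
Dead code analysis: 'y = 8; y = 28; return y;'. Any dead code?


first assignment to y is overwritten before any read
Dead: 'y = 8'


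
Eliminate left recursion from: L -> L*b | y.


Left-recursive alternatives: L*b; non-recursive: y
Introduce L': L -> yL', L' -> *bL' | ε


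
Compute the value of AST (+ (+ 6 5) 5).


Evaluate inner: (+ 6 5) = 11
Evaluate root: (+ 11 5) = 16
Result: 16


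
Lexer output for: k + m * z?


Scan left to right, longest-match per lexeme
Tokens: ID(k), OP(+), ID(m), OP(*), ID(z)


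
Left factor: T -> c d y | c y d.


Common prefix: 'c'
Factored: T -> c T', T' -> d y | y d


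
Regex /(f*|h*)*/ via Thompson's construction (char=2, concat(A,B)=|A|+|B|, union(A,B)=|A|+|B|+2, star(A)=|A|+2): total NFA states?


Syntax tree has 2 char leaf(s), 1 union(s), 3 star(s)
chars contribute 2×2 = 4; each union adds +2; each star adds +2
Total: 4 + 2 + 6 = 12 states


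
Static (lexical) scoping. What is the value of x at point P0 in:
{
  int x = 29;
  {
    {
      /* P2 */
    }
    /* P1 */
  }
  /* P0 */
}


x declared in the same block as P0
x = 29


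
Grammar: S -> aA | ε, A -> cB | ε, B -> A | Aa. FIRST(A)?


Per alternative of A: FIRST(cB) = {c}; FIRST(ε) = {ε}
FIRST(A) = {c, ε}


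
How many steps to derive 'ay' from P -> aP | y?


Derivation: P => aP => ay
Steps: 2


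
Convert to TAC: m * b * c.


Break into single-operator statements:
t1 = m * b
t2 = t1 * c


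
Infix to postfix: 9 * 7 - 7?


Left to right (same or higher precedence on left)
Postfix: 9 7 * 7 -


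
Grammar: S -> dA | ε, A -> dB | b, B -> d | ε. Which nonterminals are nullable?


A nonterminal is nullable iff some alternative derives ε (directly, or every symbol in it is nullable)
Nullable: {B, S}


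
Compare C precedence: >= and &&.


'>=' is relational (level 7); '&&' is logical AND (level 2)
Higher level binds tighter
'>=' has higher precedence than '&&'


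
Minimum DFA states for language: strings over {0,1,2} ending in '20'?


Track the longest suffix of input matching a prefix of '20': 3 classes (prefixes of length 0..2)
Minimal DFA: 3 states


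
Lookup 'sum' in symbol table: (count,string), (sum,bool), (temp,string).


Lookup 'sum' → type bool


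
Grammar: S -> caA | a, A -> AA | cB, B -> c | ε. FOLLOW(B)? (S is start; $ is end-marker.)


$ ∈ FOLLOW(S). For each A -> αBβ: add FIRST(β)\{ε} to FOLLOW(B); if β nullable, add FOLLOW(A).
FOLLOW(B) = {$, c}


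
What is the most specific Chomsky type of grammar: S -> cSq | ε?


Single nonterminal LHS, but c^n q^n is not regular
Classification: Type 2 (Context-Free)


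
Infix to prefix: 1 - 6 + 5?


left-to-right (same/higher precedence on left): tree is (+ (- 1 6) 5)
Prefix: + - 1 6 5


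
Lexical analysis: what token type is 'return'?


Pattern: reserved word
Type: KEYWORD


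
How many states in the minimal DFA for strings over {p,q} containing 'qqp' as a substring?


KMP-style automaton: 3 progress states + 1 absorbing accept = 4
Minimal DFA: 4 states


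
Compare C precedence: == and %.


'%' is multiplicative (level 10); '==' is equality (level 6)
Higher level binds tighter
'%' has higher precedence than '=='


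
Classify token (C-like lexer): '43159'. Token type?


Pattern: digits only
Type: INTEGER_LITERAL


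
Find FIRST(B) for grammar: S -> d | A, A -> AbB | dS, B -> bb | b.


Per alternative of B: FIRST(bb) = {b}; FIRST(b) = {b}
FIRST(B) = {b}


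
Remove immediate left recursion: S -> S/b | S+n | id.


Left-recursive alternatives: S/b, S+n; non-recursive: id
Introduce S': S -> idS', S' -> /bS' | +nS' | ε


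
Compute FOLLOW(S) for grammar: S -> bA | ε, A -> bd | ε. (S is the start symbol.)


$ ∈ FOLLOW(S). For each A -> αBβ: add FIRST(β)\{ε} to FOLLOW(B); if β nullable, add FOLLOW(A).
FOLLOW(S) = {$}


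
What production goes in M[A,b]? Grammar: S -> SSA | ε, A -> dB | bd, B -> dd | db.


For [A, b]: 'b' ∈ FIRST(bd)
Entry: A -> bd


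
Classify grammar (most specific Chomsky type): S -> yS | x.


Right-linear: every RHS is a terminal or a terminal followed by one nonterminal
Classification: Type 3 (Regular)


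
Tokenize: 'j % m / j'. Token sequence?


Scan left to right, longest-match per lexeme
Tokens: ID(j), OP(%), ID(m), OP(/), ID(j)


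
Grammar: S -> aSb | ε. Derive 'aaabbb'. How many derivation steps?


Derivation: S => aSb => aaSbb => aaaSbbb => aaabbb
Steps: 4


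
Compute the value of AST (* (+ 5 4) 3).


Evaluate inner: (+ 5 4) = 9
Evaluate root: (* 9 3) = 27
Result: 27


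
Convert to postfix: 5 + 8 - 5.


Left to right (same or higher precedence on left)
Postfix: 5 8 + 5 -


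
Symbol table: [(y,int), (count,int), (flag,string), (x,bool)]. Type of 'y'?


Lookup 'y' → type int


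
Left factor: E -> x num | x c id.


Common prefix: 'x'
Factored: E -> x E', E' -> num | c id


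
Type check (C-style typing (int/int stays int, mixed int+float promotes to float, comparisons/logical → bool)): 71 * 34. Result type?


Operand types: int * int
Rule: mixed int/float promotes to float; int/int stays int
Result type: int


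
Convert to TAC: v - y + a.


Break into single-operator statements:
t1 = v - y
t2 = t1 + a


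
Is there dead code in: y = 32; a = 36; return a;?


y is assigned but never read
Dead: 'y = 32'


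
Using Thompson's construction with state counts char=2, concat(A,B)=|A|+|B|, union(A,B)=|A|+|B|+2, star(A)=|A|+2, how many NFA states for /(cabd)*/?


Syntax tree has 4 char leaf(s), 0 union(s), 1 star(s)
chars contribute 4×2 = 8; each union adds +2; each star adds +2
Total: 8 + 0 + 2 = 10 states


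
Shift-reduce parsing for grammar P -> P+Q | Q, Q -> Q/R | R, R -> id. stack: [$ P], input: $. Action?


start symbol P on stack, input exhausted
Action: accept


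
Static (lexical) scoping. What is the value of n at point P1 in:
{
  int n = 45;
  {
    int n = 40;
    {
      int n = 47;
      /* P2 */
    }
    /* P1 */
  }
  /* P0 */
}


n declared in the same block as P1
n = 40


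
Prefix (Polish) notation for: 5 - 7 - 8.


left-to-right (same/higher precedence on left): tree is (- (- 5 7) 8)
Prefix: - - 5 7 8


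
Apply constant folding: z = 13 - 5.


13 - 5 = 8 at compile time
Optimized: z = 8


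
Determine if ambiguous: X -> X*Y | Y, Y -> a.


precedence layered via separate nonterminal Y: deterministic
Unambiguous


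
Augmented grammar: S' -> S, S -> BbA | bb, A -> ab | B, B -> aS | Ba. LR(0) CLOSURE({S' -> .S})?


Start: S' -> .S
For each item with dot before a nonterminal B, add B -> .γ for every B-production
Closure: [S' -> .S, S -> .BbA, S -> .bb, B -> .aS, B -> .Ba]


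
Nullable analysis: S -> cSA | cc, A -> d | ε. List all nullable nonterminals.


A nonterminal is nullable iff some alternative derives ε (directly, or every symbol in it is nullable)
Nullable: {A}


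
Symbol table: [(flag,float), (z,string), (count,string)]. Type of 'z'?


Lookup 'z' → type string


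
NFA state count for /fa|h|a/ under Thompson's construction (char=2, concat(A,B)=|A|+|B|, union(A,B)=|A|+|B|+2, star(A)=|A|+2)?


Syntax tree has 4 char leaf(s), 2 union(s), 0 star(s)
chars contribute 4×2 = 8; each union adds +2; each star adds +2
Total: 8 + 4 + 0 = 12 states


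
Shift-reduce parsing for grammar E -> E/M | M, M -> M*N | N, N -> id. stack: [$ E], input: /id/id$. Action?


shift '/' to continue E -> E/M
Action: shift


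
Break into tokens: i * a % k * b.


Scan left to right, longest-match per lexeme
Tokens: ID(i), OP(*), ID(a), OP(%), ID(k), OP(*), ID(b)


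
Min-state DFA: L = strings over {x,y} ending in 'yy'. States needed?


Track the longest suffix of input matching a prefix of 'yy': 3 classes (prefixes of length 0..2)
Minimal DFA: 3 states


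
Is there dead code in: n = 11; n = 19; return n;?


first assignment to n is overwritten before any read
Dead: 'n = 11'


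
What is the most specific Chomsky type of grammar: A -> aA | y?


Right-linear: every RHS is a terminal or a terminal followed by one nonterminal
Classification: Type 3 (Regular)


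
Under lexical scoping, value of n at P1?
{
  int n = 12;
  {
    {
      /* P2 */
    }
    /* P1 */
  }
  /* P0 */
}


P1's block does not declare n; resolves to the enclosing declaration at depth 0
n = 12


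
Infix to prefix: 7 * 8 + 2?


left-to-right (same/higher precedence on left): tree is (+ (* 7 8) 2)
Prefix: + * 7 8 2


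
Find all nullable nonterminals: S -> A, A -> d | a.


A nonterminal is nullable iff some alternative derives ε (directly, or every symbol in it is nullable)
Nullable: {}


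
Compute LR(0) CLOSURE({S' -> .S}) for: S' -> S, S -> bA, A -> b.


Start: S' -> .S
For each item with dot before a nonterminal B, add B -> .γ for every B-production
Closure: [S' -> .S, S -> .bA]


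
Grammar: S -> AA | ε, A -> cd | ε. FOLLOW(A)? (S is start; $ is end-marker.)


$ ∈ FOLLOW(S). For each A -> αBβ: add FIRST(β)\{ε} to FOLLOW(B); if β nullable, add FOLLOW(A).
FOLLOW(A) = {$, c}


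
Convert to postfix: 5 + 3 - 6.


Left to right (same or higher precedence on left)
Postfix: 5 3 + 6 -


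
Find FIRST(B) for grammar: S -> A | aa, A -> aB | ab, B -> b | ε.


Per alternative of B: FIRST(b) = {b}; FIRST(ε) = {ε}
FIRST(B) = {b, ε}


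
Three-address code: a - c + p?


Break into single-operator statements:
t1 = a - c
t2 = t1 + p


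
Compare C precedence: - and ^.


'-' is additive (level 9); '^' is bitwise XOR (level 4)
Higher level binds tighter
'-' has higher precedence than '^'


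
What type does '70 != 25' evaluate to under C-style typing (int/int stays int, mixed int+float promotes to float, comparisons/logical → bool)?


Operand types: int != int
Rule: comparison yields bool
Result type: bool


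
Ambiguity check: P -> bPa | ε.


balanced b^n…a^n: each string has a unique parse
Unambiguous


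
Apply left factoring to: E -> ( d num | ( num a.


Common prefix: '('
Factored: E -> ( E', E' -> d num | num a


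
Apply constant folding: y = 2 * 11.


2 * 11 = 22 at compile time
Optimized: y = 22


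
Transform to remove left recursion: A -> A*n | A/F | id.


Left-recursive alternatives: A*n, A/F; non-recursive: id
Introduce A': A -> idA', A' -> *nA' | /FA' | ε


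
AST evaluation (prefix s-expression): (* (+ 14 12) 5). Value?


Evaluate inner: (+ 14 12) = 26
Evaluate root: (* 26 5) = 130
Result: 130


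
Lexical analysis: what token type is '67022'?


Pattern: digits only
Type: INTEGER_LITERAL


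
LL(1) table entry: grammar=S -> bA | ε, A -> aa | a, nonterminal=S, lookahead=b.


For [S, b]: 'b' ∈ FIRST(bA)
Entry: S -> bA


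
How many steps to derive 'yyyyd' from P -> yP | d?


Derivation: P => yP => yyP => yyyP => yyyyP => yyyyd
Steps: 5


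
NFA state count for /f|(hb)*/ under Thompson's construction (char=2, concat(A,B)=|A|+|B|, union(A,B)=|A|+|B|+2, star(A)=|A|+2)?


Syntax tree has 3 char leaf(s), 1 union(s), 1 star(s)
chars contribute 3×2 = 6; each union adds +2; each star adds +2
Total: 6 + 2 + 2 = 10 states


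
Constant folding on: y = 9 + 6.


9 + 6 = 15 at compile time
Optimized: y = 15


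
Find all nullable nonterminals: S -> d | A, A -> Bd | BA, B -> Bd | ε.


A nonterminal is nullable iff some alternative derives ε (directly, or every symbol in it is nullable)
Nullable: {B}


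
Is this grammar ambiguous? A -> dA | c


right-linear, alternatives start with distinct terminals 'd' vs 'c': unique leftmost derivation
Unambiguous


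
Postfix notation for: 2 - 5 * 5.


* has higher precedence, evaluate 5*5 first
Postfix: 2 5 5 * -


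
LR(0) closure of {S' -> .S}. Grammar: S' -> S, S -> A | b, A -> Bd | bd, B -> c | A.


Start: S' -> .S
For each item with dot before a nonterminal B, add B -> .γ for every B-production
Closure: [S' -> .S, S -> .A, S -> .b, A -> .Bd, A -> .bd, B -> .c, B -> .A]


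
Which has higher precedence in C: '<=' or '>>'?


'>>' is shift (level 8); '<=' is relational (level 7)
Higher level binds tighter
'>>' has higher precedence than '<='


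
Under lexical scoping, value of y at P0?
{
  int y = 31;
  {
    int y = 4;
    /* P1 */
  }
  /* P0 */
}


y declared in the same block as P0
y = 31


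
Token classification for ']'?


Pattern: delimiter/punctuation
Type: PUNCTUATION


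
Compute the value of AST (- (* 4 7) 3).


Evaluate inner: (* 4 7) = 28
Evaluate root: (- 28 3) = 25
Result: 25


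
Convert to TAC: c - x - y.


Break into single-operator statements:
t1 = c - x
t2 = t1 - y


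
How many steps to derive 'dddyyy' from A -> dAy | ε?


Derivation: A => dAy => ddAyy => dddAyyy => dddyyy
Steps: 4


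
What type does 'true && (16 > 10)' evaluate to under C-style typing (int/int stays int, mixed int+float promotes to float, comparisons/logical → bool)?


Operand types: bool && bool
Rule: logical operators take bool operands and yield bool
Result type: bool


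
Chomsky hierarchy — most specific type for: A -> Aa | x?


Left-linear: every RHS is a terminal or one nonterminal followed by a terminal
Classification: Type 3 (Regular)


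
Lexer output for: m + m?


Scan left to right, longest-match per lexeme
Tokens: ID(m), OP(+), ID(m)


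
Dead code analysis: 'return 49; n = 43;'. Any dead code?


statement follows a return and is unreachable
Dead: 'n = 43'


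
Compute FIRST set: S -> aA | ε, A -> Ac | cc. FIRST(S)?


Per alternative of S: FIRST(aA) = {a}; FIRST(ε) = {ε}
FIRST(S) = {a, ε}


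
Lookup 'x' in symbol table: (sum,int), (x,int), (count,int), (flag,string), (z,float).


Lookup 'x' → type int


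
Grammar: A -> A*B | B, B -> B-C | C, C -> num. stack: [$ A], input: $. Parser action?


start symbol A on stack, input exhausted
Action: accept


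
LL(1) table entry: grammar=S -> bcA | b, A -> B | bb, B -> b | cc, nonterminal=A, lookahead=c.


For [A, c]: 'c' ∈ FIRST(B)
Entry: A -> B


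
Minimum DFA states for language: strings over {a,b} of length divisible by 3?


Track length mod 3: states 0..2, accept at 0
Minimal DFA: 3 states


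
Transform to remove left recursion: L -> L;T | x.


Left-recursive alternatives: L;T; non-recursive: x
Introduce L': L -> xL', L' -> ;TL' | ε


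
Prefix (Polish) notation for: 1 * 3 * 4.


left-to-right (same/higher precedence on left): tree is (* (* 1 3) 4)
Prefix: * * 1 3 4


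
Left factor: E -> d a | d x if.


Common prefix: 'd'
Factored: E -> d E', E' -> a | x if


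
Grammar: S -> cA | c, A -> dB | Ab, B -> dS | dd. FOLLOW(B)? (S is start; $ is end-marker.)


$ ∈ FOLLOW(S). For each A -> αBβ: add FIRST(β)\{ε} to FOLLOW(B); if β nullable, add FOLLOW(A).
FOLLOW(B) = {$, b}


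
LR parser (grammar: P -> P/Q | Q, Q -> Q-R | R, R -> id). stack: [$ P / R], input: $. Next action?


'R' (not preceded by Q-) is the handle for Q -> R
Action: reduce (Q -> R)


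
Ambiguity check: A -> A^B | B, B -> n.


precedence layered via separate nonterminal B: deterministic
Unambiguous


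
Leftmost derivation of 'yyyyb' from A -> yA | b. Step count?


Derivation: A => yA => yyA => yyyA => yyyyA => yyyyb
Steps: 5


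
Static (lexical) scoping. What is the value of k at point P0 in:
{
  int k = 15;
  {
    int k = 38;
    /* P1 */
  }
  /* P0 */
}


k declared in the same block as P0
k = 15


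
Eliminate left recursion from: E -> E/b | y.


Left-recursive alternatives: E/b; non-recursive: y
Introduce E': E -> yE', E' -> /bE' | ε


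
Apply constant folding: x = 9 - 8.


9 - 8 = 1 at compile time
Optimized: x = 1


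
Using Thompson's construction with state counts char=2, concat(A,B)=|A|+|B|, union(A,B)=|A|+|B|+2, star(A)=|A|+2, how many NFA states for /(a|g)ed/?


Syntax tree has 4 char leaf(s), 1 union(s), 0 star(s)
chars contribute 4×2 = 8; each union adds +2; each star adds +2
Total: 8 + 2 + 0 = 10 states


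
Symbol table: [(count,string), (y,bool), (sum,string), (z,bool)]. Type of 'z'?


Lookup 'z' → type bool


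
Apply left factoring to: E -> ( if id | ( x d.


Common prefix: '('
Factored: E -> ( E', E' -> if id | x d


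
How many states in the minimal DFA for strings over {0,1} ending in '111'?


Track the longest suffix of input matching a prefix of '111': 4 classes (prefixes of length 0..3)
Minimal DFA: 4 states


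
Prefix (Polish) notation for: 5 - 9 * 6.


'*' binds tighter: tree is (- 5 (* 9 6))
Prefix: - 5 * 9 6


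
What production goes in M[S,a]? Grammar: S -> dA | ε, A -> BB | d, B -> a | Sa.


For [S, a]: ε is nullable and 'a' ∈ FOLLOW(S)
Entry: S -> ε


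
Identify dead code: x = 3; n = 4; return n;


x is assigned but never read
Dead: 'x = 3'
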